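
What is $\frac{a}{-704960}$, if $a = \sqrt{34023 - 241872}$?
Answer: $- \frac{i \sqrt{207849}}{704960} \approx - 0.00064671 i$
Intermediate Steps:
$a = i \sqrt{207849}$ ($a = \sqrt{-207849} = i \sqrt{207849} \approx 455.9 i$)
$\frac{a}{-704960} = \frac{i \sqrt{207849}}{-704960} = i \sqrt{207849} \left(- \frac{1}{704960}\right) = - \frac{i \sqrt{207849}}{704960}$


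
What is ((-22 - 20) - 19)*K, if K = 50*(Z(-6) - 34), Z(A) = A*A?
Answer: -6100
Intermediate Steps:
Z(A) = A²
K = 100 (K = 50*((-6)² - 34) = 50*(36 - 34) = 50*2 = 100)
((-22 - 20) - 19)*K = ((-22 - 20) - 19)*100 = (-42 - 19)*100 = -61*100 = -6100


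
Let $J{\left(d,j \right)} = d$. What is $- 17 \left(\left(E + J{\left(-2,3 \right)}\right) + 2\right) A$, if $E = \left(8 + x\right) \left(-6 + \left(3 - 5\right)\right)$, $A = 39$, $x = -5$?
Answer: $15912$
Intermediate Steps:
$E = -24$ ($E = \left(8 - 5\right) \left(-6 + \left(3 - 5\right)\right) = 3 \left(-6 + \left(3 - 5\right)\right) = 3 \left(-6 - 2\right) = 3 \left(-8\right) = -24$)
$- 17 \left(\left(E + J{\left(-2,3 \right)}\right) + 2\right) A = - 17 \left(\left(-24 - 2\right) + 2\right) 39 = - 17 \left(-26 + 2\right) 39 = \left(-17\right) \left(-24\right) 39 = 408 \cdot 39 = 15912$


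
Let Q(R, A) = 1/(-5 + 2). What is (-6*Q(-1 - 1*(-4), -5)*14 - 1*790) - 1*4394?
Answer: -5156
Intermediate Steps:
Q(R, A) = -⅓ (Q(R, A) = 1/(-3) = -⅓)
(-6*Q(-1 - 1*(-4), -5)*14 - 1*790) - 1*4394 = (-6*(-⅓)*14 - 1*790) - 1*4394 = (2*14 - 790) - 4394 = (28 - 790) - 4394 = -762 - 4394 = -5156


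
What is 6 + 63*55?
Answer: 3471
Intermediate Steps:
6 + 63*55 = 6 + 3465 = 3471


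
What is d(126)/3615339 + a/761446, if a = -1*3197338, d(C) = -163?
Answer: -825684634520/196634672871 ≈ -4.1991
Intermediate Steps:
a = -3197338
d(126)/3615339 + a/761446 = -163/3615339 - 3197338/761446 = -163*1/3615339 - 3197338*1/761446 = -163/3615339 - 1598669/380723 = -825684634520/196634672871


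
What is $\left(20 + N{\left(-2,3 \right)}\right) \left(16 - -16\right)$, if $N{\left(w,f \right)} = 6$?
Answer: $832$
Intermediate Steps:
$\left(20 + N{\left(-2,3 \right)}\right) \left(16 - -16\right) = \left(20 + 6\right) \left(16 - -16\right) = 26 \left(16 + 16\right) = 26 \cdot 32 = 832$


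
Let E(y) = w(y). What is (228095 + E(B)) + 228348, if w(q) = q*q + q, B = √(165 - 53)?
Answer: 456555 + 4*√7 ≈ 4.5657e+5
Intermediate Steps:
B = 4*√7 (B = √112 = 4*√7 ≈ 10.583)
w(q) = q + q² (w(q) = q² + q = q + q²)
E(y) = y*(1 + y)
(228095 + E(B)) + 228348 = (228095 + (4*√7)*(1 + 4*√7)) + 228348 = (228095 + 4*√7*(1 + 4*√7)) + 228348 = 456443 + 4*√7*(1 + 4*√7)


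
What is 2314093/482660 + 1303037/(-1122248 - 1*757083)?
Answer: 3720022873363/907077900460 ≈ 4.1011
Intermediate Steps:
2314093/482660 + 1303037/(-1122248 - 1*757083) = 2314093*(1/482660) + 1303037/(-1122248 - 757083) = 2314093/482660 + 1303037/(-1879331) = 2314093/482660 + 1303037*(-1/1879331) = 2314093/482660 - 1303037/1879331 = 3720022873363/907077900460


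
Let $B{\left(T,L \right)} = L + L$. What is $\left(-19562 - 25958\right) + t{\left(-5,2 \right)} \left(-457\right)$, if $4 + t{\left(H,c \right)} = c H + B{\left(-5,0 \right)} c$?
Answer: $-39122$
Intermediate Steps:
$B{\left(T,L \right)} = 2 L$
$t{\left(H,c \right)} = -4 + H c$ ($t{\left(H,c \right)} = -4 + \left(c H + 2 \cdot 0 c\right) = -4 + \left(H c + 0 c\right) = -4 + \left(H c + 0\right) = -4 + H c$)
$\left(-19562 - 25958\right) + t{\left(-5,2 \right)} \left(-457\right) = \left(-19562 - 25958\right) + \left(-4 - 10\right) \left(-457\right) = -45520 + \left(-4 - 10\right) \left(-457\right) = -45520 - -6398 = -45520 + 6398 = -39122$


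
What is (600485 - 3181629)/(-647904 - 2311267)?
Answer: 2581144/2959171 ≈ 0.87225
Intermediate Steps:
(600485 - 3181629)/(-647904 - 2311267) = -2581144/(-2959171) = -2581144*(-1/2959171) = 2581144/2959171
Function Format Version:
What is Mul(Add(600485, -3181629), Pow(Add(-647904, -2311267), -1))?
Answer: Rational(2581144, 2959171) ≈ 0.87225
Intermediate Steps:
Mul(Add(600485, -3181629), Pow(Add(-647904, -2311267), -1)) = Mul(-2581144, Pow(-2959171, -1)) = Mul(-2581144, Rational(-1, 2959171)) = Rational(2581144, 2959171)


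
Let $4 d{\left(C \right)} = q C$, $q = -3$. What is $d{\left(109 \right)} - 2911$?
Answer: $- \frac{11971}{4} \approx -2992.8$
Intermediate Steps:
$d{\left(C \right)} = - \frac{3 C}{4}$ ($d{\left(C \right)} = \frac{\left(-3\right) C}{4} = - \frac{3 C}{4}$)
$d{\left(109 \right)} - 2911 = \left(- \frac{3}{4}\right) 109 - 2911 = - \frac{327}{4} - 2911 = - \frac{11971}{4}$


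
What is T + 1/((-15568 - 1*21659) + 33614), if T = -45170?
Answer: -163199211/3613 ≈ -45170.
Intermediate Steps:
T + 1/((-15568 - 1*21659) + 33614) = -45170 + 1/((-15568 - 1*21659) + 33614) = -45170 + 1/((-15568 - 21659) + 33614) = -45170 + 1/(-37227 + 33614) = -45170 + 1/(-3613) = -45170 - 1/3613 = -163199211/3613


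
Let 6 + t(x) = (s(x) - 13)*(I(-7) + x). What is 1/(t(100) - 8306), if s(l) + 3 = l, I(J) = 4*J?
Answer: -1/2264 ≈ -0.00044170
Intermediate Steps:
s(l) = -3 + l
t(x) = -6 + (-28 + x)*(-16 + x) (t(x) = -6 + ((-3 + x) - 13)*(4*(-7) + x) = -6 + (-16 + x)*(-28 + x) = -6 + (-28 + x)*(-16 + x))
1/(t(100) - 8306) = 1/((442 + 100² - 44*100) - 8306) = 1/((442 + 10000 - 4400) - 8306) = 1/(6042 - 8306) = 1/(-2264) = -1/2264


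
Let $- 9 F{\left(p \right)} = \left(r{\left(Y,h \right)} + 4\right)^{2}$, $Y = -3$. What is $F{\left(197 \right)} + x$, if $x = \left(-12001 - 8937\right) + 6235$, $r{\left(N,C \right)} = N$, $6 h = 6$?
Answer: $- \frac{132328}{9} \approx -14703.0$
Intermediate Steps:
$h = 1$ ($h = \frac{1}{6} \cdot 6 = 1$)
$F{\left(p \right)} = - \frac{1}{9}$ ($F{\left(p \right)} = - \frac{\left(-3 + 4\right)^{2}}{9} = - \frac{1^{2}}{9} = \left(- \frac{1}{9}\right) 1 = - \frac{1}{9}$)
$x = -14703$ ($x = -20938 + 6235 = -14703$)
$F{\left(197 \right)} + x = - \frac{1}{9} - 14703 = - \frac{132328}{9}$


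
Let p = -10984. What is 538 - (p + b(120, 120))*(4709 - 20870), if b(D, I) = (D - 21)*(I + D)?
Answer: 206473474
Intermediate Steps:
b(D, I) = (-21 + D)*(D + I)
538 - (p + b(120, 120))*(4709 - 20870) = 538 - (-10984 + (120² - 21*120 - 21*120 + 120*120))*(4709 - 20870) = 538 - (-10984 + (14400 - 2520 - 2520 + 14400))*(-16161) = 538 - (-10984 + 23760)*(-16161) = 538 - 12776*(-16161) = 538 - 1*(-206472936) = 538 + 206472936 = 206473474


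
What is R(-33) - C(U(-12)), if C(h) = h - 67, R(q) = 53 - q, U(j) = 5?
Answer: 148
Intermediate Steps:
C(h) = -67 + h
R(-33) - C(U(-12)) = (53 - 1*(-33)) - (-67 + 5) = (53 + 33) - 1*(-62) = 86 + 62 = 148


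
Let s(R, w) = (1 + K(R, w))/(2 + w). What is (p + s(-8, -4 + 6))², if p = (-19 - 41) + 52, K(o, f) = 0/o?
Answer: 961/16 ≈ 60.063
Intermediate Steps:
K(o, f) = 0
p = -8 (p = -60 + 52 = -8)
s(R, w) = 1/(2 + w) (s(R, w) = (1 + 0)/(2 + w) = 1/(2 + w))
(p + s(-8, -4 + 6))² = (-8 + 1/(2 + (-4 + 6)))² = (-8 + 1/(2 + 2))² = (-8 + 1/4)² = (-8 + ¼)² = (-31/4)² = 961/16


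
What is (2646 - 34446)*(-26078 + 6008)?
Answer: 638226000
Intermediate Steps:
(2646 - 34446)*(-26078 + 6008) = -31800*(-20070) = 638226000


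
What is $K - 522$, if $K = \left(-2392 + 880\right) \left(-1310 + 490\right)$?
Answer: $1239318$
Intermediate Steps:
$K = 1239840$ ($K = \left(-1512\right) \left(-820\right) = 1239840$)
$K - 522 = 1239840 - 522 = 1239318$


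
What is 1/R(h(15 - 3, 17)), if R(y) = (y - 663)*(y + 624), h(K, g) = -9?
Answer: -1/413280 ≈ -2.4197e-6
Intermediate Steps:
R(y) = (-663 + y)*(624 + y)
1/R(h(15 - 3, 17)) = 1/(-413712 + (-9)² - 39*(-9)) = 1/(-413712 + 81 + 351) = 1/(-413280) = -1/413280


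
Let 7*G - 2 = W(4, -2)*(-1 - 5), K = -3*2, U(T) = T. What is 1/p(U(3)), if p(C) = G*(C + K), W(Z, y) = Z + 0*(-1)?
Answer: 7/66 ≈ 0.10606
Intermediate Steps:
W(Z, y) = Z (W(Z, y) = Z + 0 = Z)
K = -6
G = -22/7 (G = 2/7 + (4*(-1 - 5))/7 = 2/7 + (4*(-6))/7 = 2/7 + (⅐)*(-24) = 2/7 - 24/7 = -22/7 ≈ -3.1429)
p(C) = 132/7 - 22*C/7 (p(C) = -22*(C - 6)/7 = -22*(-6 + C)/7 = 132/7 - 22*C/7)
1/p(U(3)) = 1/(132/7 - 22/7*3) = 1/(132/7 - 66/7) = 1/(66/7) = 7/66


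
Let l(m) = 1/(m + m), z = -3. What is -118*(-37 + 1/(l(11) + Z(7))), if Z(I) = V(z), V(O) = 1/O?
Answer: 90742/19 ≈ 4775.9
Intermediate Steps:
Z(I) = -⅓ (Z(I) = 1/(-3) = -⅓)
l(m) = 1/(2*m)
-118*(-37 + 1/(l(11) + Z(7))) = -118*(-37 + 1/((½)/11 - ⅓)) = -118*(-37 + 1/((½)*(1/11) - ⅓)) = -118*(-37 + 1/(1/22 - ⅓)) = -118*(-37 + 1/(-19/66)) = -118*(-37 - 66/19) = -118*(-769/19) = 90742/19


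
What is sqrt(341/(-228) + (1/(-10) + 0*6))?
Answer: I*sqrt(518415)/570 ≈ 1.2632*I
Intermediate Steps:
sqrt(341/(-228) + (1/(-10) + 0*6)) = sqrt(341*(-1/228) + (-1/10 + 0)) = sqrt(-341/228 - 1/10) = sqrt(-1819/1140) = I*sqrt(518415)/570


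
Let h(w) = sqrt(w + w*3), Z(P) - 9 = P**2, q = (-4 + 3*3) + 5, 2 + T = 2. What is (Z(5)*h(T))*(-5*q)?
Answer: 0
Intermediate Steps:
T = 0 (T = -2 + 2 = 0)
q = 10 (q = (-4 + 9) + 5 = 5 + 5 = 10)
Z(P) = 9 + P**2
h(w) = 2*sqrt(w) (h(w) = sqrt(w + 3*w) = sqrt(4*w) = 2*sqrt(w))
(Z(5)*h(T))*(-5*q) = ((9 + 5**2)*(2*sqrt(0)))*(-5*10) = ((9 + 25)*(2*0))*(-50) = (34*0)*(-50) = 0*(-50) = 0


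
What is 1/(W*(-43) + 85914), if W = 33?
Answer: 1/84495 ≈ 1.1835e-5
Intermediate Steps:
1/(W*(-43) + 85914) = 1/(33*(-43) + 85914) = 1/(-1419 + 85914) = 1/84495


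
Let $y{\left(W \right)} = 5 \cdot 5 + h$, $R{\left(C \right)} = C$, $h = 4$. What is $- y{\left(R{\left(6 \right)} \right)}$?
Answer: $-29$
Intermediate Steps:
$y{\left(W \right)} = 29$ ($y{\left(W \right)} = 5 \cdot 5 + 4 = 25 + 4 = 29$)
$- y{\left(R{\left(6 \right)} \right)} = \left(-1\right) 29 = -29$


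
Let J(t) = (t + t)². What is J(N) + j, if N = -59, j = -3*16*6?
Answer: 13636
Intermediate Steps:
j = -288 (j = -48*6 = -288)
J(t) = 4*t² (J(t) = (2*t)² = 4*t²)
J(N) + j = 4*(-59)² - 288 = 4*3481 - 288 = 13924 - 288 = 13636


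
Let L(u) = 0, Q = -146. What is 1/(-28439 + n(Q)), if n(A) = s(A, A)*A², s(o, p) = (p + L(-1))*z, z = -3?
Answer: 1/9307969 ≈ 1.0743e-7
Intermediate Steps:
s(o, p) = -3*p (s(o, p) = (p + 0)*(-3) = p*(-3) = -3*p)
n(A) = -3*A³ (n(A) = (-3*A)*A² = -3*A³)
1/(-28439 + n(Q)) = 1/(-28439 - 3*(-146)³) = 1/(-28439 - 3*(-3112136)) = 1/(-28439 + 9336408) = 1/9307969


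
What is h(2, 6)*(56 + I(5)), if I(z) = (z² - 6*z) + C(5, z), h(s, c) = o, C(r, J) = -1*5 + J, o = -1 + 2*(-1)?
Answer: -153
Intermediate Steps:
o = -3 (o = -1 - 2 = -3)
C(r, J) = -5 + J
h(s, c) = -3
I(z) = -5 + z² - 5*z (I(z) = (z² - 6*z) + (-5 + z) = -5 + z² - 5*z)
h(2, 6)*(56 + I(5)) = -3*(56 + (-5 + 5² - 5*5)) = -3*(56 + (-5 + 25 - 25)) = -3*(56 - 5) = -3*51 = -153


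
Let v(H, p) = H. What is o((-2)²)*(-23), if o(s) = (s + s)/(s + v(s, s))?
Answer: -23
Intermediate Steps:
o(s) = 1 (o(s) = (s + s)/(s + s) = (2*s)/((2*s)) = (2*s)*(1/(2*s)) = 1)
o((-2)²)*(-23) = 1*(-23) = -23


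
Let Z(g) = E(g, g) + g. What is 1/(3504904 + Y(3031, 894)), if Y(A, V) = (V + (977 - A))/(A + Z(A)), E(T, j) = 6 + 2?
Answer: 607/2127476612 ≈ 2.8531e-7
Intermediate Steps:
E(T, j) = 8
Z(g) = 8 + g
Y(A, V) = (977 + V - A)/(8 + 2*A) (Y(A, V) = (V + (977 - A))/(A + (8 + A)) = (977 + V - A)/(8 + 2*A))
1/(3504904 + Y(3031, 894)) = 1/(3504904 + (977 + 894 - 1*3031)/(2*(4 + 3031))) = 1/(3504904 + (½)*(977 + 894 - 3031)/3035) = 1/(3504904 + (½)*(1/3035)*(-1160)) = 1/(3504904 - 116/607) = 1/(2127476612/607) = 607/2127476612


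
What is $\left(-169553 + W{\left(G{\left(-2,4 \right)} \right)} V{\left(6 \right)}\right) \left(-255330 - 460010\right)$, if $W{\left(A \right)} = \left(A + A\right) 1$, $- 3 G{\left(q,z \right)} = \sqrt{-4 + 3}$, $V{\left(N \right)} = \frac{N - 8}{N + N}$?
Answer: $121288043020 - \frac{715340 i}{9} \approx 1.2129 \cdot 10^{11} - 79482.0 i$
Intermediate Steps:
$V{\left(N \right)} = \frac{-8 + N}{2 N}$
$G{\left(q,z \right)} = - \frac{i}{3}$ ($G{\left(q,z \right)} = - \frac{\sqrt{-4 + 3}}{3} = - \frac{\sqrt{-1}}{3} = - \frac{i}{3}$)
$W{\left(A \right)} = 2 A$ ($W{\left(A \right)} = 2 A 1 = 2 A$)
$\left(-169553 + W{\left(G{\left(-2,4 \right)} \right)} V{\left(6 \right)}\right) \left(-255330 - 460010\right) = \left(-169553 + 2 \left(- \frac{i}{3}\right) \frac{-8 + 6}{2 \cdot 6}\right) \left(-255330 - 460010\right) = \left(-169553 + - \frac{2 i}{3} \cdot \frac{1}{2} \cdot \frac{1}{6} \left(-2\right)\right) \left(-715340\right) = \left(-169553 + - \frac{2 i}{3} \left(- \frac{1}{6}\right)\right) \left(-715340\right) = \left(-169553 + \frac{i}{9}\right) \left(-715340\right) = 121288043020 - \frac{715340 i}{9}$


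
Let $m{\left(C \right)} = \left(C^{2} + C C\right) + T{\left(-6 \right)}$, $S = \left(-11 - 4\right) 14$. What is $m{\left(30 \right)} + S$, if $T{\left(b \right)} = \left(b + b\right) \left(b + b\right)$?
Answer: $1734$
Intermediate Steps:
$S = -210$ ($S = \left(-15\right) 14 = -210$)
$T{\left(b \right)} = 4 b^{2}$ ($T{\left(b \right)} = 2 b 2 b = 4 b^{2}$)
$m{\left(C \right)} = 144 + 2 C^{2}$ ($m{\left(C \right)} = \left(C^{2} + C C\right) + 4 \left(-6\right)^{2} = \left(C^{2} + C^{2}\right) + 4 \cdot 36 = 2 C^{2} + 144 = 144 + 2 C^{2}$)
$m{\left(30 \right)} + S = \left(144 + 2 \cdot 30^{2}\right) - 210 = \left(144 + 2 \cdot 900\right) - 210 = \left(144 + 1800\right) - 210 = 1944 - 210 = 1734$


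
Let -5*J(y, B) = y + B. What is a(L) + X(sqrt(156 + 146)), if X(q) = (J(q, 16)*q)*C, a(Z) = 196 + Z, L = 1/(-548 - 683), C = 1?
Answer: 834613/6155 - 16*sqrt(302)/5 ≈ 79.989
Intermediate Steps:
J(y, B) = -B/5 - y/5 (J(y, B) = -(y + B)/5 = -(B + y)/5 = -B/5 - y/5)
L = -1/1231 (L = 1/(-1231) = -1/1231 ≈ -0.00081235)
X(q) = q*(-16/5 - q/5) (X(q) = ((-1/5*16 - q/5)*q)*1 = ((-16/5 - q/5)*q)*1 = (q*(-16/5 - q/5))*1 = q*(-16/5 - q/5))
a(L) + X(sqrt(156 + 146)) = (196 - 1/1231) - sqrt(156 + 146)*(16 + sqrt(156 + 146))/5 = 241275/1231 - sqrt(302)*(16 + sqrt(302))/5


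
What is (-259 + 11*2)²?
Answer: 56169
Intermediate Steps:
(-259 + 11*2)² = (-259 + 22)² = (-237)² = 56169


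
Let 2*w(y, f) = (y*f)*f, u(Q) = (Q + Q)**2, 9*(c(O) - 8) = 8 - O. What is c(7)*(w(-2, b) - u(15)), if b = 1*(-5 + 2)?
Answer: -7373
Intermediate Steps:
c(O) = 80/9 - O/9 (c(O) = 8 + (8 - O)/9 = 8 + (8/9 - O/9) = 80/9 - O/9)
b = -3 (b = 1*(-3) = -3)
u(Q) = 4*Q**2 (u(Q) = (2*Q)**2 = 4*Q**2)
w(y, f) = y*f**2/2 (w(y, f) = ((y*f)*f)/2 = ((f*y)*f)/2 = (y*f**2)/2 = y*f**2/2)
c(7)*(w(-2, b) - u(15)) = (80/9 - 1/9*7)*((1/2)*(-2)*(-3)**2 - 4*15**2) = (80/9 - 7/9)*((1/2)*(-2)*9 - 4*225) = 73*(-9 - 1*900)/9 = 73*(-9 - 900)/9 = (73/9)*(-909) = -7373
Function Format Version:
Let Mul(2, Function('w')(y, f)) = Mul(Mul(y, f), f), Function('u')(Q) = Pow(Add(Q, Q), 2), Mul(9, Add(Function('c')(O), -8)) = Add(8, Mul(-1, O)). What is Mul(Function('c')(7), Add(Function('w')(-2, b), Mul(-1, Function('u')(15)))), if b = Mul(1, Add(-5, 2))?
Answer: -7373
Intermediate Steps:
Function('c')(O) = Add(Rational(80, 9), Mul(Rational(-1, 9), O)) (Function('c')(O) = Add(8, Mul(Rational(1, 9), Add(8, Mul(-1, O)))) = Add(8, Add(Rational(8, 9), Mul(Rational(-1, 9), O))) = Add(Rational(80, 9), Mul(Rational(-1, 9), O)))
b = -3 (b = Mul(1, -3) = -3)
Function('u')(Q) = Mul(4, Pow(Q, 2)) (Function('u')(Q) = Pow(Mul(2, Q), 2) = Mul(4, Pow(Q, 2)))
Function('w')(y, f) = Mul(Rational(1, 2), y, Pow(f, 2)) (Function('w')(y, f) = Mul(Rational(1, 2), Mul(Mul(y, f), f)) = Mul(Rational(1, 2), Mul(Mul(f, y), f)) = Mul(Rational(1, 2), Mul(y, Pow(f, 2))) = Mul(Rational(1, 2), y, Pow(f, 2)))
Mul(Function('c')(7), Add(Function('w')(-2, b), Mul(-1, Function('u')(15)))) = Mul(Add(Rational(80, 9), Mul(Rational(-1, 9), 7)), Add(Mul(Rational(1, 2), -2, Pow(-3, 2)), Mul(-1, Mul(4, Pow(15, 2))))) = Mul(Add(Rational(80, 9), Rational(-7, 9)), Add(Mul(Rational(1, 2), -2, 9), Mul(-1, Mul(4, 225)))) = Mul(Rational(73, 9), Add(-9, Mul(-1, 900))) = Mul(Rational(73, 9), Add(-9, -900)) = Mul(Rational(73, 9), -909) = -7373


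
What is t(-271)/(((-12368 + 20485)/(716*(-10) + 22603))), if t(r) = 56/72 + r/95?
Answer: -27395882/6940035 ≈ -3.9475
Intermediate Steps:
t(r) = 7/9 + r/95 (t(r) = 56*(1/72) + r*(1/95) = 7/9 + r/95)
t(-271)/(((-12368 + 20485)/(716*(-10) + 22603))) = (7/9 + (1/95)*(-271))/(((-12368 + 20485)/(716*(-10) + 22603))) = (7/9 - 271/95)/((8117/(-7160 + 22603))) = -1774/(855*(8117/15443)) = -1774/(855*(8117*(1/15443))) = -1774/(855*8117/15443) = -1774/855*15443/8117 = -27395882/6940035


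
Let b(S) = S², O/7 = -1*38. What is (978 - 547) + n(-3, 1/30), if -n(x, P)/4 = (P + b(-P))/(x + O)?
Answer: 26086306/60525 ≈ 431.00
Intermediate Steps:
O = -266 (O = 7*(-1*38) = 7*(-38) = -266)
n(x, P) = -4*(P + P²)/(-266 + x) (n(x, P) = -4*(P + (-P)²)/(x - 266) = -4*(P + P²)/(-266 + x))
(978 - 547) + n(-3, 1/30) = (978 - 547) + 4*(-1 - 1/30)/(30*(-266 - 3)) = 431 + 4*(1/30)*(-1 - 1*1/30)/(-269) = 431 + 4*(1/30)*(-1/269)*(-1 - 1/30) = 431 + 4*(1/30)*(-1/269)*(-31/30) = 431 + 31/60525 = 26086306/60525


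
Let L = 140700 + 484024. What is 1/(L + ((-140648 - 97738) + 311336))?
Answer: 1/697674 ≈ 1.4333e-6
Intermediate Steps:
L = 624724
1/(L + ((-140648 - 97738) + 311336)) = 1/(624724 + ((-140648 - 97738) + 311336)) = 1/(624724 + (-238386 + 311336)) = 1/(624724 + 72950) = 1/697674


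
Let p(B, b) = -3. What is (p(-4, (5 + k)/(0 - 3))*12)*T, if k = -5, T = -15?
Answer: 540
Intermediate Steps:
(p(-4, (5 + k)/(0 - 3))*12)*T = -3*12*(-15) = -36*(-15) = 540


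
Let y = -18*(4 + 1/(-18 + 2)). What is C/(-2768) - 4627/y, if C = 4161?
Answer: 14300143/224208 ≈ 63.781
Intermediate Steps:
y = -567/8 (y = -18*(4 + 1/(-16)) = -18*(4 - 1/16) = -18*63/16 = -567/8 ≈ -70.875)
C/(-2768) - 4627/y = 4161/(-2768) - 4627/(-567/8) = 4161*(-1/2768) - 4627*(-8/567) = -4161/2768 + 5288/81 = 14300143/224208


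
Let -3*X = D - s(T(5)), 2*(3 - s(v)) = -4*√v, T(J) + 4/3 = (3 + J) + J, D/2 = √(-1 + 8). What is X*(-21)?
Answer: -21 + 14*√7 - 14*√105/3 ≈ -31.779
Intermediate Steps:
D = 2*√7 (D = 2*√(-1 + 8) = 2*√7 ≈ 5.2915)
T(J) = 5/3 + 2*J (T(J) = -4/3 + ((3 + J) + J) = -4/3 + (3 + 2*J) = 5/3 + 2*J)
s(v) = 3 + 2*√v (s(v) = 3 - (-2)*√v = 3 + 2*√v)
X = 1 - 2*√7/3 + 2*√105/9 (X = -(2*√7 - (3 + 2*√(5/3 + 2*5)))/3 = -(2*√7 - (3 + 2*√(5/3 + 10)))/3 = -(2*√7 - (3 + 2*√(35/3)))/3 = -(2*√7 - (3 + 2*(√105/3)))/3 = -(2*√7 - (3 + 2*√105/3))/3 = -(2*√7 + (-3 - 2*√105/3))/3 = -(-3 + 2*√7 - 2*√105/3)/3 = 1 - 2*√7/3 + 2*√105/9 ≈ 1.5133)
X*(-21) = (1 - 2*√7/3 + 2*√105/9)*(-21) = -21 + 14*√7 - 14*√105/3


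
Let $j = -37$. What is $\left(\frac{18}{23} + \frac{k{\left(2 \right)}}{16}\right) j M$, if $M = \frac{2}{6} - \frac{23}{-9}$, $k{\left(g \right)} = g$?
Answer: $- \frac{80327}{828} \approx -97.013$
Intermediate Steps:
$M = \frac{26}{9}$ ($M = 2 \cdot \frac{1}{6} - - \frac{23}{9} = \frac{1}{3} + \frac{23}{9} = \frac{26}{9} \approx 2.8889$)
$\left(\frac{18}{23} + \frac{k{\left(2 \right)}}{16}\right) j M = \left(\frac{18}{23} + \frac{2}{16}\right) \left(-37\right) \frac{26}{9} = \left(18 \cdot \frac{1}{23} + 2 \cdot \frac{1}{16}\right) \left(-37\right) \frac{26}{9} = \left(\frac{18}{23} + \frac{1}{8}\right) \left(-37\right) \frac{26}{9} = \frac{167}{184} \left(-37\right) \frac{26}{9} = \left(- \frac{6179}{184}\right) \frac{26}{9} = - \frac{80327}{828}$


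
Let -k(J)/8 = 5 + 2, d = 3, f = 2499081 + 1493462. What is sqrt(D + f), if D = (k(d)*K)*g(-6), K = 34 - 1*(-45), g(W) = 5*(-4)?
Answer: 9*sqrt(50383) ≈ 2020.2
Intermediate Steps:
f = 3992543
g(W) = -20
K = 79 (K = 34 + 45 = 79)
k(J) = -56 (k(J) = -8*(5 + 2) = -8*7 = -56)
D = 88480 (D = -56*79*(-20) = -4424*(-20) = 88480)
sqrt(D + f) = sqrt(88480 + 3992543) = sqrt(4081023) = 9*sqrt(50383)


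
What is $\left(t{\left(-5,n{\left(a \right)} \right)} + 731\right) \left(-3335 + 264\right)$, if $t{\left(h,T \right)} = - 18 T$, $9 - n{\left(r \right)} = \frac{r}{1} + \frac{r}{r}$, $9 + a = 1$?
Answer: $-1360453$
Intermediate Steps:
$a = -8$ ($a = -9 + 1 = -8$)
$n{\left(r \right)} = 8 - r$ ($n{\left(r \right)} = 9 - \left(\frac{r}{1} + \frac{r}{r}\right) = 9 - \left(r 1 + 1\right) = 9 - \left(r + 1\right) = 9 - \left(1 + r\right) = 8 - r$)
$\left(t{\left(-5,n{\left(a \right)} \right)} + 731\right) \left(-3335 + 264\right) = \left(- 18 \left(8 - -8\right) + 731\right) \left(-3335 + 264\right) = \left(- 18 \left(8 + 8\right) + 731\right) \left(-3071\right) = \left(\left(-18\right) 16 + 731\right) \left(-3071\right) = \left(-288 + 731\right) \left(-3071\right) = 443 \left(-3071\right) = -1360453$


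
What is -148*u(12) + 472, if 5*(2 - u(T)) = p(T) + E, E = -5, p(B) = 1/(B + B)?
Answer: 877/30 ≈ 29.233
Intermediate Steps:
p(B) = 1/(2*B)
u(T) = 3 - 1/(10*T) (u(T) = 2 - (1/(2*T) - 5)/5 = 2 - (-5 + 1/(2*T))/5 = 2 + (1 - 1/(10*T)) = 3 - 1/(10*T))
-148*u(12) + 472 = -148*(3 - 1/10/12) + 472 = -148*(3 - 1/10*1/12) + 472 = -148*(3 - 1/120) + 472 = -148*359/120 + 472 = -13283/30 + 472 = 877/30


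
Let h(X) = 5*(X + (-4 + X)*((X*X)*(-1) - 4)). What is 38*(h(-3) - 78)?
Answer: 13756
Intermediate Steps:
h(X) = 5*X + 5*(-4 + X)*(-4 - X**2) (h(X) = 5*(X + (-4 + X)*(X**2*(-1) - 4)) = 5*(X + (-4 + X)*(-X**2 - 4)) = 5*(X + (-4 + X)*(-4 - X**2)) = 5*X + 5*(-4 + X)*(-4 - X**2))
38*(h(-3) - 78) = 38*((80 - 15*(-3) - 5*(-3)**3 + 20*(-3)**2) - 78) = 38*((80 + 45 - 5*(-27) + 20*9) - 78) = 38*((80 + 45 + 135 + 180) - 78) = 38*(440 - 78) = 38*362 = 13756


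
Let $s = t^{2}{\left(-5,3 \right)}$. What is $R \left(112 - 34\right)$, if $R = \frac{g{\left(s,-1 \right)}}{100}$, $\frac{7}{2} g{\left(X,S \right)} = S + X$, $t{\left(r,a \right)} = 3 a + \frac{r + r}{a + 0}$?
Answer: $\frac{104}{15} \approx 6.9333$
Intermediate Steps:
$t{\left(r,a \right)} = 3 a + \frac{2 r}{a}$
$s = \frac{289}{9}$ ($s = \left(3 \cdot 3 + 2 \left(-5\right) \frac{1}{3}\right)^{2} = \left(9 + 2 \left(-5\right) \frac{1}{3}\right)^{2} = \left(9 - \frac{10}{3}\right)^{2} = \left(\frac{17}{3}\right)^{2} = \frac{289}{9} \approx 32.111$)
$g{\left(X,S \right)} = \frac{2 S}{7} + \frac{2 X}{7}$ ($g{\left(X,S \right)} = \frac{2 \left(S + X\right)}{7} = \frac{2 S}{7} + \frac{2 X}{7}$)
$R = \frac{4}{45}$ ($R = \frac{\frac{2}{7} \left(-1\right) + \frac{2}{7} \cdot \frac{289}{9}}{100} = \left(- \frac{2}{7} + \frac{578}{63}\right) \frac{1}{100} = \frac{80}{9} \cdot \frac{1}{100} = \frac{4}{45} \approx 0.088889$)
$R \left(112 - 34\right) = \frac{4 \left(112 - 34\right)}{45} = \frac{4}{45} \cdot 78 = \frac{104}{15}$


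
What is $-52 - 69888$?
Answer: $-69940$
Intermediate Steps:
$-52 - 69888 = -69940$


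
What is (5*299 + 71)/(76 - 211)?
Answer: -58/5 ≈ -11.600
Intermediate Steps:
(5*299 + 71)/(76 - 211) = (1495 + 71)/(-135) = 1566*(-1/135) = -58/5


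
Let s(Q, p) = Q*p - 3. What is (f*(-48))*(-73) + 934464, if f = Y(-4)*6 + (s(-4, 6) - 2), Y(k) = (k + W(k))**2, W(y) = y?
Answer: 2178384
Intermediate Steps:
s(Q, p) = -3 + Q*p
Y(k) = 4*k**2 (Y(k) = (k + k)**2 = (2*k)**2 = 4*k**2)
f = 355 (f = (4*(-4)**2)*6 + ((-3 - 4*6) - 2) = (4*16)*6 + ((-3 - 24) - 2) = 64*6 + (-27 - 2) = 384 - 29 = 355)
(f*(-48))*(-73) + 934464 = (355*(-48))*(-73) + 934464 = -17040*(-73) + 934464 = 1243920 + 934464 = 2178384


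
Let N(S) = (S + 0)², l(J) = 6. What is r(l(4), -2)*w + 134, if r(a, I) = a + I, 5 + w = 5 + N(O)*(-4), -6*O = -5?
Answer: 1106/9 ≈ 122.89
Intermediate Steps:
O = ⅚ (O = -⅙*(-5) = ⅚ ≈ 0.83333)
N(S) = S²
w = -25/9 (w = -5 + (5 + (⅚)²*(-4)) = -5 + (5 + (25/36)*(-4)) = -5 + (5 - 25/9) = -5 + 20/9 = -25/9 ≈ -2.7778)
r(a, I) = I + a
r(l(4), -2)*w + 134 = (-2 + 6)*(-25/9) + 134 = 4*(-25/9) + 134 = -100/9 + 134 = 1106/9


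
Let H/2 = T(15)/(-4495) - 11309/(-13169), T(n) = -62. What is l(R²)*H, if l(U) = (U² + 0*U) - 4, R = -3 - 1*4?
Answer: 7987489542/1909505 ≈ 4183.0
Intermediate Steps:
R = -7 (R = -3 - 4 = -7)
l(U) = -4 + U² (l(U) = (U² + 0) - 4 = U² - 4 = -4 + U²)
H = 3332286/1909505 (H = 2*(-62/(-4495) - 11309/(-13169)) = 2*(-62*(-1/4495) - 11309*(-1/13169)) = 2*(2/145 + 11309/13169) = 2*(1666143/1909505) = 3332286/1909505 ≈ 1.7451)
l(R²)*H = (-4 + ((-7)²)²)*(3332286/1909505) = (-4 + 49²)*(3332286/1909505) = (-4 + 2401)*(3332286/1909505) = 2397*(3332286/1909505) = 7987489542/1909505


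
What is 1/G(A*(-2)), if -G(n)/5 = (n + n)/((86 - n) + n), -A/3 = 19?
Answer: -43/570 ≈ -0.075439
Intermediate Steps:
A = -57 (A = -3*19 = -57)
G(n) = -5*n/43 (G(n) = -5*(n + n)/((86 - n) + n) = -5*2*n/86 = -5*n/43)
1/G(A*(-2)) = 1/(-(-285)*(-2)/43) = 1/(-5/43*114) = 1/(-570/43) = -43/570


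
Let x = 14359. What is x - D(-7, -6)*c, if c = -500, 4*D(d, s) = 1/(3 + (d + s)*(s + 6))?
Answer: 43202/3 ≈ 14401.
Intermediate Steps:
D(d, s) = 1/(4*(3 + (6 + s)*(d + s))) (D(d, s) = 1/(4*(3 + (d + s)*(s + 6))) = 1/(4*(3 + (d + s)*(6 + s))) = 1/(4*(3 + (6 + s)*(d + s))))
x - D(-7, -6)*c = 14359 - 1/(4*(3 + (-6)² + 6*(-7) + 6*(-6) - 7*(-6)))*(-500) = 14359 - 1/(4*(3 + 36 - 42 - 36 + 42))*(-500) = 14359 - (¼)/3*(-500) = 14359 - (¼)*(⅓)*(-500) = 14359 - (-500)/12 = 14359 - 1*(-125/3) = 14359 + 125/3 = 43202/3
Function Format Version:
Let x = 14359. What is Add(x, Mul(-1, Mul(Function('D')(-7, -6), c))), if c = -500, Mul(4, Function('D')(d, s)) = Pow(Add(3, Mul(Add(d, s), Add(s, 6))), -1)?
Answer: Rational(43202, 3) ≈ 14401.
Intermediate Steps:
Function('D')(d, s) = Mul(Rational(1, 4), Pow(Add(3, Mul(Add(6, s), Add(d, s))), -1)) (Function('D')(d, s) = Mul(Rational(1, 4), Pow(Add(3, Mul(Add(d, s), Add(s, 6))), -1)) = Mul(Rational(1, 4), Pow(Add(3, Mul(Add(d, s), Add(6, s))), -1)) = Mul(Rational(1, 4), Pow(Add(3, Mul(Add(6, s), Add(d, s))), -1)))
Add(x, Mul(-1, Mul(Function('D')(-7, -6), c))) = Add(14359, Mul(-1, Mul(Mul(Rational(1, 4), Pow(Add(3, Pow(-6, 2), Mul(6, -7), Mul(6, -6), Mul(-7, -6)), -1)), -500))) = Add(14359, Mul(-1, Mul(Mul(Rational(1, 4), Pow(Add(3, 36, -42, -36, 42), -1)), -500))) = Add(14359, Mul(-1, Mul(Mul(Rational(1, 4), Pow(3, -1)), -500))) = Add(14359, Mul(-1, Mul(Mul(Rational(1, 4), Rational(1, 3)), -500))) = Add(14359, Mul(-1, Mul(Rational(1, 12), -500))) = Add(14359, Mul(-1, Rational(-125, 3))) = Add(14359, Rational(125, 3)) = Rational(43202, 3)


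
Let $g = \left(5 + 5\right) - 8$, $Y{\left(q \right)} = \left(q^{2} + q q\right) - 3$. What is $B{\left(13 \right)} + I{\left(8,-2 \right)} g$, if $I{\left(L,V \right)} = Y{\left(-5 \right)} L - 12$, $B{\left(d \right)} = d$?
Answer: $741$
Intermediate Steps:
$Y{\left(q \right)} = -3 + 2 q^{2}$ ($Y{\left(q \right)} = \left(q^{2} + q^{2}\right) - 3 = 2 q^{2} - 3 = -3 + 2 q^{2}$)
$g = 2$ ($g = 10 - 8 = 2$)
$I{\left(L,V \right)} = -12 + 47 L$ ($I{\left(L,V \right)} = \left(-3 + 2 \left(-5\right)^{2}\right) L - 12 = \left(-3 + 2 \cdot 25\right) L - 12 = \left(-3 + 50\right) L - 12 = 47 L - 12 = -12 + 47 L$)
$B{\left(13 \right)} + I{\left(8,-2 \right)} g = 13 + \left(-12 + 47 \cdot 8\right) 2 = 13 + \left(-12 + 376\right) 2 = 13 + 364 \cdot 2 = 13 + 728 = 741$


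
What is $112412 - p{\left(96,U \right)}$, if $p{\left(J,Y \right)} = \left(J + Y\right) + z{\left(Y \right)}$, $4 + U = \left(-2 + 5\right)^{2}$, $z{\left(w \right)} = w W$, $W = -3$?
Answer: $112326$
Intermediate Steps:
$z{\left(w \right)} = - 3 w$ ($z{\left(w \right)} = w \left(-3\right) = - 3 w$)
$U = 5$ ($U = -4 + \left(-2 + 5\right)^{2} = -4 + 3^{2} = -4 + 9 = 5$)
$p{\left(J,Y \right)} = J - 2 Y$ ($p{\left(J,Y \right)} = \left(J + Y\right) - 3 Y = J - 2 Y$)
$112412 - p{\left(96,U \right)} = 112412 - \left(96 - 10\right) = 112412 - 86 = 112326$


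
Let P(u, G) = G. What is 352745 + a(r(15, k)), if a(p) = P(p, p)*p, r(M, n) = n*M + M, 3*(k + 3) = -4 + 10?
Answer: 352745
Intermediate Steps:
k = -1 (k = -3 + (-4 + 10)/3 = -3 + (⅓)*6 = -3 + 2 = -1)
r(M, n) = M + M*n (r(M, n) = M*n + M = M + M*n)
a(p) = p² (a(p) = p*p = p²)
352745 + a(r(15, k)) = 352745 + (15*(1 - 1))² = 352745 + (15*0)² = 352745 + 0² = 352745 + 0 = 352745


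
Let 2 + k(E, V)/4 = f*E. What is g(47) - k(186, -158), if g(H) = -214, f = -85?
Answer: 63034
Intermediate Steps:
k(E, V) = -8 - 340*E (k(E, V) = -8 + 4*(-85*E) = -8 - 340*E)
g(47) - k(186, -158) = -214 - (-8 - 340*186) = -214 - (-8 - 63240) = -214 - 1*(-63248) = -214 + 63248 = 63034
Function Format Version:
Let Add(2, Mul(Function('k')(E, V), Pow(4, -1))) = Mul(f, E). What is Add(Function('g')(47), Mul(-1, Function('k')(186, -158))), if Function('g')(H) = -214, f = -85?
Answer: 63034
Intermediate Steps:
Function('k')(E, V) = Add(-8, Mul(-340, E)) (Function('k')(E, V) = Add(-8, Mul(4, Mul(-85, E))) = Add(-8, Mul(-340, E)))
Add(Function('g')(47), Mul(-1, Function('k')(186, -158))) = Add(-214, Mul(-1, Add(-8, Mul(-340, 186)))) = Add(-214, Mul(-1, Add(-8, -63240))) = Add(-214, Mul(-1, -63248)) = Add(-214, 63248) = 63034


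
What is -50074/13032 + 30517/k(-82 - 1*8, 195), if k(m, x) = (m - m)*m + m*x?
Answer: -35458229/6353100 ≈ -5.5812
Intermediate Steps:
k(m, x) = m*x (k(m, x) = 0*m + m*x = 0 + m*x = m*x)
-50074/13032 + 30517/k(-82 - 1*8, 195) = -50074/13032 + 30517/(((-82 - 1*8)*195)) = -50074*1/13032 + 30517/(((-82 - 8)*195)) = -25037/6516 + 30517/((-90*195)) = -25037/6516 + 30517/(-17550) = -25037/6516 + 30517*(-1/17550) = -25037/6516 - 30517/17550 = -35458229/6353100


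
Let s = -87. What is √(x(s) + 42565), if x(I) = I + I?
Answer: √42391 ≈ 205.89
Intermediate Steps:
x(I) = 2*I
√(x(s) + 42565) = √(2*(-87) + 42565) = √(-174 + 42565) = √42391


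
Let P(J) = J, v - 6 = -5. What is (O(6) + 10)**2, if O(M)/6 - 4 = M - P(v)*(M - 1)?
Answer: 1600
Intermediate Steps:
v = 1 (v = 6 - 5 = 1)
O(M) = 30 (O(M) = 24 + 6*(M - (M - 1)) = 24 + 6*(M - (-1 + M)) = 24 + 6*(M + (1 - M)) = 24 + 6*1 = 24 + 6 = 30)
(O(6) + 10)**2 = (30 + 10)**2 = 40**2 = 1600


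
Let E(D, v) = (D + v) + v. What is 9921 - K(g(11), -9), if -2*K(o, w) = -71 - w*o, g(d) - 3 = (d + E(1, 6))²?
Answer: 12491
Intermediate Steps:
E(D, v) = D + 2*v
g(d) = 3 + (13 + d)² (g(d) = 3 + (d + (1 + 2*6))² = 3 + (d + (1 + 12))² = 3 + (d + 13)² = 3 + (13 + d)²)
K(o, w) = 71/2 + o*w/2 (K(o, w) = -(-71 - w*o)/2 = -(-71 - o*w)/2 = 71/2 + o*w/2)
9921 - K(g(11), -9) = 9921 - (71/2 + (½)*(3 + (13 + 11)²)*(-9)) = 9921 - (71/2 + (½)*(3 + 24²)*(-9)) = 9921 - (71/2 + (½)*(3 + 576)*(-9)) = 9921 - (71/2 + (½)*579*(-9)) = 9921 - (71/2 - 5211/2) = 9921 - 1*(-2570) = 9921 + 2570 = 12491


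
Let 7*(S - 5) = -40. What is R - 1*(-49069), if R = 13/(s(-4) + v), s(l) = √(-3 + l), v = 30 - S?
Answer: 2285064757/46568 - 637*I*√7/46568 ≈ 49069.0 - 0.036191*I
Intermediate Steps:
S = -5/7 (S = 5 + (⅐)*(-40) = 5 - 40/7 = -5/7 ≈ -0.71429)
v = 215/7 (v = 30 - 1*(-5/7) = 30 + 5/7 = 215/7 ≈ 30.714)
R = 13/(215/7 + I*√7) (R = 13/(√(-3 - 4) + 215/7) = 13/(√(-7) + 215/7) = 13/(I*√7 + 215/7) = 13/(215/7 + I*√7) ≈ 0.42014 - 0.036191*I)
R - 1*(-49069) = (19565/46568 - 637*I*√7/46568) - 1*(-49069) = (19565/46568 - 637*I*√7/46568) + 49069 = 2285064757/46568 - 637*I*√7/46568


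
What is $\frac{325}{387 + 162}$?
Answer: $\frac{325}{549} \approx 0.59199$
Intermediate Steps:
$\frac{325}{387 + 162} = \frac{325}{549}$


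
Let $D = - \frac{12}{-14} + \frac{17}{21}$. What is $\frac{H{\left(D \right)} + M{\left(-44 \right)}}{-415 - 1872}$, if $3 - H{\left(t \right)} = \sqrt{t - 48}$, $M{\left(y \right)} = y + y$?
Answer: $\frac{85}{2287} + \frac{i \sqrt{417}}{6861} \approx 0.037167 + 0.0029763 i$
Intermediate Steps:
$D = \frac{5}{3}$ ($D = \left(-12\right) \left(- \frac{1}{14}\right) + 17 \cdot \frac{1}{21} = \frac{6}{7} + \frac{17}{21} = \frac{5}{3} \approx 1.6667$)
$M{\left(y \right)} = 2 y$
$H{\left(t \right)} = 3 - \sqrt{-48 + t}$ ($H{\left(t \right)} = 3 - \sqrt{t - 48} = 3 - \sqrt{-48 + t}$)
$\frac{H{\left(D \right)} + M{\left(-44 \right)}}{-415 - 1872} = \frac{\left(3 - \sqrt{-48 + \frac{5}{3}}\right) + 2 \left(-44\right)}{-415 - 1872} = \frac{\left(3 - \sqrt{- \frac{139}{3}}\right) - 88}{-2287} = \left(\left(3 - \frac{i \sqrt{417}}{3}\right) - 88\right) \left(- \frac{1}{2287}\right) = \left(-85 - \frac{i \sqrt{417}}{3}\right) \left(- \frac{1}{2287}\right) = \frac{85}{2287} + \frac{i \sqrt{417}}{6861}$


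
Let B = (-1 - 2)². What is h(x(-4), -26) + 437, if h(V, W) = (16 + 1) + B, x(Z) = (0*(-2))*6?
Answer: 463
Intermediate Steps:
x(Z) = 0 (x(Z) = 0*6 = 0)
B = 9 (B = (-3)² = 9)
h(V, W) = 26 (h(V, W) = (16 + 1) + 9 = 17 + 9 = 26)
h(x(-4), -26) + 437 = 26 + 437 = 463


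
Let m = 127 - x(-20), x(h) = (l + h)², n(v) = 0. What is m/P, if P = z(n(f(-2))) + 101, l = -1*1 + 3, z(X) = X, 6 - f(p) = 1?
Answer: -197/101 ≈ -1.9505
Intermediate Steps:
f(p) = 5 (f(p) = 6 - 1*1 = 6 - 1 = 5)
l = 2 (l = -1 + 3 = 2)
x(h) = (2 + h)²
P = 101 (P = 0 + 101 = 101)
m = -197 (m = 127 - (2 - 20)² = 127 - 1*(-18)² = 127 - 1*324 = 127 - 324 = -197)
m/P = -197/101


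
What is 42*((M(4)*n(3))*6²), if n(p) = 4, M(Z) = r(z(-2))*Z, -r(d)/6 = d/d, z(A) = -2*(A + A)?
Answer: -145152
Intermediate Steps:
z(A) = -4*A
r(d) = -6 (r(d) = -6*d/d = -6*1 = -6)
M(Z) = -6*Z
42*((M(4)*n(3))*6²) = 42*((-6*4*4)*6²) = 42*(-24*4*36) = 42*(-96*36) = 42*(-3456) = -145152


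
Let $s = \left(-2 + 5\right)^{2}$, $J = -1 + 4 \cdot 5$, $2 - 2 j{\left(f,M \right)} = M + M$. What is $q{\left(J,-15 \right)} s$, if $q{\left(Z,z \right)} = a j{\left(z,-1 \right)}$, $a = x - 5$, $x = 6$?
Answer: $18$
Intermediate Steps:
$j{\left(f,M \right)} = 1 - M$ ($j{\left(f,M \right)} = 1 - \frac{M + M}{2} = 1 - \frac{2 M}{2} = 1 - M$)
$J = 19$ ($J = -1 + 20 = 19$)
$a = 1$ ($a = 6 - 5 = 1$)
$q{\left(Z,z \right)} = 2$ ($q{\left(Z,z \right)} = 1 \left(1 - -1\right) = 1 \left(1 + 1\right) = 1 \cdot 2 = 2$)
$s = 9$ ($s = 3^{2} = 9$)
$q{\left(J,-15 \right)} s = 2 \cdot 9 = 18$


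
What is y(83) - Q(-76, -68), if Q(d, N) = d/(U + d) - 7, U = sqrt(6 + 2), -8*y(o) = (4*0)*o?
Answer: 4325/721 - 19*sqrt(2)/721 ≈ 5.9613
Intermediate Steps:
y(o) = 0 (y(o) = -4*0*o/8 = -0*o = -1/8*0 = 0)
U = 2*sqrt(2) (U = sqrt(8) = 2*sqrt(2) ≈ 2.8284)
Q(d, N) = -7 + d/(d + 2*sqrt(2)) (Q(d, N) = d/(2*sqrt(2) + d) - 7 = d/(d + 2*sqrt(2)) - 7 = -7 + d/(d + 2*sqrt(2)))
y(83) - Q(-76, -68) = 0 - 2*(-7*sqrt(2) - 3*(-76))/(-76 + 2*sqrt(2)) = 0 - 2*(-7*sqrt(2) + 228)/(-76 + 2*sqrt(2)) = 0 - 2*(228 - 7*sqrt(2))/(-76 + 2*sqrt(2)) = -2*(228 - 7*sqrt(2))/(-76 + 2*sqrt(2))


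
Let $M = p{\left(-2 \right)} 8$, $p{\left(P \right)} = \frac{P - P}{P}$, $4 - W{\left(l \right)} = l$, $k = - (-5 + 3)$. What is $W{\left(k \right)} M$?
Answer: $0$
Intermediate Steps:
$k = 2$ ($k = \left(-1\right) \left(-2\right) = 2$)
$W{\left(l \right)} = 4 - l$
$p{\left(P \right)} = 0$ ($p{\left(P \right)} = \frac{0}{P} = 0$)
$M = 0$ ($M = 0 \cdot 8 = 0$)
$W{\left(k \right)} M = \left(4 - 2\right) 0 = 2 \cdot 0 = 0$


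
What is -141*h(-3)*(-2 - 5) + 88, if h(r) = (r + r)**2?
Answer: 35620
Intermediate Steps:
h(r) = 4*r**2 (h(r) = (2*r)**2 = 4*r**2)
-141*h(-3)*(-2 - 5) + 88 = -141*4*(-3)**2*(-2 - 5) + 88 = -141*4*9*(-7) + 88 = -5076*(-7) + 88 = -141*(-252) + 88 = 35532 + 88 = 35620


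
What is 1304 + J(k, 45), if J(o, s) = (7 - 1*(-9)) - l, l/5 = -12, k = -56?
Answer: 1380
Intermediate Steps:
l = -60 (l = 5*(-12) = -60)
J(o, s) = 76 (J(o, s) = (7 - 1*(-9)) - 1*(-60) = (7 + 9) + 60 = 16 + 60 = 76)
1304 + J(k, 45) = 1304 + 76 = 1380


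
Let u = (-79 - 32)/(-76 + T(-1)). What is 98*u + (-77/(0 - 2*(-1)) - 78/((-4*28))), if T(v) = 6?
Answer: 32927/280 ≈ 117.60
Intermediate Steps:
u = 111/70 (u = (-79 - 32)/(-76 + 6) = -111/(-70) = -111*(-1/70) = 111/70 ≈ 1.5857)
98*u + (-77/(0 - 2*(-1)) - 78/((-4*28))) = 98*(111/70) + (-77/(0 - 2*(-1)) - 78/((-4*28))) = 777/5 + (-77/(0 + 2) - 78/(-112)) = 777/5 + (-77/2 - 78*(-1/112)) = 777/5 + (-77*½ + 39/56) = 777/5 + (-77/2 + 39/56) = 777/5 - 2117/56 = 32927/280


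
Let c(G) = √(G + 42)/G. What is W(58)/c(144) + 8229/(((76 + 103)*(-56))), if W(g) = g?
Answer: -8229/10024 + 1392*√186/31 ≈ 611.58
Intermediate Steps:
c(G) = √(42 + G)/G
W(58)/c(144) + 8229/(((76 + 103)*(-56))) = 58/((√(42 + 144)/144)) + 8229/(((76 + 103)*(-56))) = 58/((√186/144)) + 8229/((179*(-56))) = 58*(24*√186/31) + 8229/(-10024) = 1392*√186/31 + 8229*(-1/10024) = 1392*√186/31 - 8229/10024 = -8229/10024 + 1392*√186/31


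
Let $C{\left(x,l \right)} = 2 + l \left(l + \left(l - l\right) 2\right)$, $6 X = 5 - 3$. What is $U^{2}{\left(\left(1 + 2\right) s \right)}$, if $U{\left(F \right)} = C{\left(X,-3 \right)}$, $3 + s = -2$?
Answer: $121$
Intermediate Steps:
$s = -5$ ($s = -3 - 2 = -5$)
$X = \frac{1}{3}$ ($X = \frac{5 - 3}{6} = \frac{1}{6} \cdot 2 = \frac{1}{3} \approx 0.33333$)
$C{\left(x,l \right)} = 2 + l^{2}$ ($C{\left(x,l \right)} = 2 + l \left(l + 0 \cdot 2\right) = 2 + l \left(l + 0\right) = 2 + l l = 2 + l^{2}$)
$U{\left(F \right)} = 11$ ($U{\left(F \right)} = 2 + \left(-3\right)^{2} = 2 + 9 = 11$)
$U^{2}{\left(\left(1 + 2\right) s \right)} = 11^{2} = 121$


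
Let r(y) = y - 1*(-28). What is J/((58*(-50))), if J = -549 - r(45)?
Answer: 311/1450 ≈ 0.21448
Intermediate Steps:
r(y) = 28 + y (r(y) = y + 28 = 28 + y)
J = -622 (J = -549 - (28 + 45) = -549 - 1*73 = -549 - 73 = -622)
J/((58*(-50))) = -622/(58*(-50)) = -622/(-2900) = -622*(-1/2900) = 311/1450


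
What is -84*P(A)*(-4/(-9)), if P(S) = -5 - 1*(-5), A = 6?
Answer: 0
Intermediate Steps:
P(S) = 0 (P(S) = -5 + 5 = 0)
-84*P(A)*(-4/(-9)) = -0*(-4/(-9)) = -0*(-4*(-⅑)) = -0*4/9 = -84*0 = 0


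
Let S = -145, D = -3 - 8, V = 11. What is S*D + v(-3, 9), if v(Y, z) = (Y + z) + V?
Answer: 1612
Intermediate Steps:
v(Y, z) = 11 + Y + z (v(Y, z) = (Y + z) + 11 = 11 + Y + z)
D = -11
S*D + v(-3, 9) = -145*(-11) + (11 - 3 + 9) = 1595 + 17 = 1612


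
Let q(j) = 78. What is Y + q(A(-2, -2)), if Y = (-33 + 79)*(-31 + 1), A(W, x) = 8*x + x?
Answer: -1302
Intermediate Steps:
A(W, x) = 9*x
Y = -1380 (Y = 46*(-30) = -1380)
Y + q(A(-2, -2)) = -1380 + 78 = -1302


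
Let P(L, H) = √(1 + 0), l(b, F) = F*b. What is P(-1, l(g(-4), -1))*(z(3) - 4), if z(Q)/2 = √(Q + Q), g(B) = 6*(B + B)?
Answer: -4 + 2*√6 ≈ 0.89898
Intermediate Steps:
g(B) = 12*B (g(B) = 6*(2*B) = 12*B)
z(Q) = 2*√2*√Q (z(Q) = 2*√(Q + Q) = 2*√(2*Q) = 2*(√2*√Q) = 2*√2*√Q)
P(L, H) = 1 (P(L, H) = √1 = 1)
P(-1, l(g(-4), -1))*(z(3) - 4) = 1*(2*√2*√3 - 4) = 1*(2*√6 - 4) = 1*(-4 + 2*√6) = -4 + 2*√6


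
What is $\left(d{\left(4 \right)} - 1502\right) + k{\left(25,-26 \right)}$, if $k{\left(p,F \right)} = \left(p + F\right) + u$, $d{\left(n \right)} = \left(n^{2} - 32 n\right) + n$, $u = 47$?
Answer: $-1564$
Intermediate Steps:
$d{\left(n \right)} = n^{2} - 31 n$
$k{\left(p,F \right)} = 47 + F + p$ ($k{\left(p,F \right)} = \left(p + F\right) + 47 = \left(F + p\right) + 47 = 47 + F + p$)
$\left(d{\left(4 \right)} - 1502\right) + k{\left(25,-26 \right)} = \left(4 \left(-31 + 4\right) - 1502\right) + \left(47 - 26 + 25\right) = \left(4 \left(-27\right) - 1502\right) + 46 = \left(-108 - 1502\right) + 46 = -1610 + 46 = -1564$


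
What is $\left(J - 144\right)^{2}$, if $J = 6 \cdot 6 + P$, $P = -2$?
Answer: $12100$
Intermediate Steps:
$J = 34$ ($J = 6 \cdot 6 - 2 = 36 - 2 = 34$)
$\left(J - 144\right)^{2} = \left(34 - 144\right)^{2} = \left(-110\right)^{2} = 12100$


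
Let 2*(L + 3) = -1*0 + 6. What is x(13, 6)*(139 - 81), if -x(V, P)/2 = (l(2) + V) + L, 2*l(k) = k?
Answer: -1624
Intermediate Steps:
L = 0 (L = -3 + (-1*0 + 6)/2 = -3 + (0 + 6)/2 = -3 + (1/2)*6 = -3 + 3 = 0)
l(k) = k/2
x(V, P) = -2 - 2*V (x(V, P) = -2*(((1/2)*2 + V) + 0) = -2*((1 + V) + 0) = -2*(1 + V) = -2 - 2*V)
x(13, 6)*(139 - 81) = (-2 - 2*13)*(139 - 81) = (-2 - 26)*58 = -28*58 = -1624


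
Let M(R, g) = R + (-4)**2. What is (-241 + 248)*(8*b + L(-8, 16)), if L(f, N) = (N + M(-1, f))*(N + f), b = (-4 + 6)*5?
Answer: 2296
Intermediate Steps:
b = 10 (b = 2*5 = 10)
M(R, g) = 16 + R (M(R, g) = R + 16 = 16 + R)
L(f, N) = (15 + N)*(N + f) (L(f, N) = (N + (16 - 1))*(N + f) = (N + 15)*(N + f) = (15 + N)*(N + f))
(-241 + 248)*(8*b + L(-8, 16)) = (-241 + 248)*(8*10 + (16**2 + 15*16 + 15*(-8) + 16*(-8))) = 7*(80 + (256 + 240 - 120 - 128)) = 7*(80 + 248) = 7*328 = 2296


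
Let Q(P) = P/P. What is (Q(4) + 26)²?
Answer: 729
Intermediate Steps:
Q(P) = 1
(Q(4) + 26)² = (1 + 26)² = 27² = 729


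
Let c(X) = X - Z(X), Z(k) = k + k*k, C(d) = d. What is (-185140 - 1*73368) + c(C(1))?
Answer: -258509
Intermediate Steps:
Z(k) = k + k²
c(X) = X - X*(1 + X)
(-185140 - 1*73368) + c(C(1)) = (-185140 - 1*73368) - 1*1² = (-185140 - 73368) - 1*1 = -258508 - 1 = -258509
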